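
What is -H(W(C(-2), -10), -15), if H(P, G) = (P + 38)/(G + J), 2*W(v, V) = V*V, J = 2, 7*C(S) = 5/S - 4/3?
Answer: 88/13 ≈ 6.7692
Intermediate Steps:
C(S) = -4/21 + 5/(7*S) (C(S) = (5/S - 4/3)/7 = (-4/3 + 5/S)/7 = -4/21 + 5/(7*S))
W(v, V) = V²/2 (W(v, V) = (V*V)/2 = V²/2)
H(P, G) = (38 + P)/(2 + G) (H(P, G) = (P + 38)/(G + 2) = (38 + P)/(2 + G))
-H(W(C(-2), -10), -15) = -(38 + (½)*(-10)²)/(2 - 15) = -(38 + (½)*100)/(-13) = -(-1)*(38 + 50)/13 = -(-1)*88/13 = -1*(-88/13) = 88/13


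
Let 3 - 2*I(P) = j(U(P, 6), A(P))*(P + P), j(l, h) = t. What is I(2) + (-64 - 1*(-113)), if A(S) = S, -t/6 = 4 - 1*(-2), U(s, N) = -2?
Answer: 245/2 ≈ 122.50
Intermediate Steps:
t = -36 (t = -6*(4 - 1*(-2)) = -6*(4 + 2) = -6*6 = -36)
j(l, h) = -36
I(P) = 3/2 + 36*P (I(P) = 3/2 - (-18)*(P + P) = 3/2 - (-18)*2*P = 3/2 - (-36)*P = 3/2 + 36*P)
I(2) + (-64 - 1*(-113)) = (3/2 + 36*2) + (-64 - 1*(-113)) = (3/2 + 72) + (-64 + 113) = 147/2 + 49 = 245/2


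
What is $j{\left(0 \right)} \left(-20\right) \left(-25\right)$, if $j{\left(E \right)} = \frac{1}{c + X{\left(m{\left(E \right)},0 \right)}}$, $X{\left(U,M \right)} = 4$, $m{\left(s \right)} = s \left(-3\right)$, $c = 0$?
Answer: $125$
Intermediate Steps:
$m{\left(s \right)} = - 3 s$
$j{\left(E \right)} = \frac{1}{4}$ ($j{\left(E \right)} = \frac{1}{0 + 4} = \frac{1}{4}$)
$j{\left(0 \right)} \left(-20\right) \left(-25\right) = \frac{1}{4} \left(-20\right) \left(-25\right) = \left(-5\right) \left(-25\right) = 125$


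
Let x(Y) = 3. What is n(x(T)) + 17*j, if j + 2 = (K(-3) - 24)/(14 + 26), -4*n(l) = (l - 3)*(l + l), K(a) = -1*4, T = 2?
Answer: -459/10 ≈ -45.900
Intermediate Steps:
K(a) = -4
n(l) = -l*(-3 + l)/2 (n(l) = -(l - 3)*(l + l)/4 = -(-3 + l)*2*l/4 = -l*(-3 + l)/2)
j = -27/10 (j = -2 + (-4 - 24)/(14 + 26) = -2 - 28/40 = -2 - 28*1/40 = -2 - 7/10 = -27/10 ≈ -2.7000)
n(x(T)) + 17*j = (½)*3*(3 - 1*3) + 17*(-27/10) = (½)*3*(3 - 3) - 459/10 = (½)*3*0 - 459/10 = 0 - 459/10 = -459/10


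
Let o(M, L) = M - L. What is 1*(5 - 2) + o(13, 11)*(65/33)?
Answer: 229/33 ≈ 6.9394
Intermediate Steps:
1*(5 - 2) + o(13, 11)*(65/33) = 1*(5 - 2) + (13 - 1*11)*(65/33) = 1*3 + (13 - 11)*(65*(1/33)) = 3 + 2*(65/33) = 3 + 130/33 = 229/33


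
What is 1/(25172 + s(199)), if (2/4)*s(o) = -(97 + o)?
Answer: 1/24580 ≈ 4.0683e-5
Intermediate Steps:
s(o) = -194 - 2*o (s(o) = 2*(-(97 + o)) = 2*(-97 - o) = -194 - 2*o)
1/(25172 + s(199)) = 1/(25172 + (-194 - 2*199)) = 1/(25172 + (-194 - 398)) = 1/(25172 - 592) = 1/24580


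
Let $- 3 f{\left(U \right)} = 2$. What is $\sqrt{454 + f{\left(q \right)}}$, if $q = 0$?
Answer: $\frac{4 \sqrt{255}}{3} \approx 21.292$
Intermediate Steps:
$f{\left(U \right)} = - \frac{2}{3}$ ($f{\left(U \right)} = \left(- \frac{1}{3}\right) 2 = - \frac{2}{3}$)
$\sqrt{454 + f{\left(q \right)}} = \sqrt{454 - \frac{2}{3}} = \sqrt{\frac{1360}{3}} = \frac{4 \sqrt{255}}{3}$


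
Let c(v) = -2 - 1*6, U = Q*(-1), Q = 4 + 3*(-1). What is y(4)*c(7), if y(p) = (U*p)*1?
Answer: 32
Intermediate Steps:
Q = 1 (Q = 4 - 3 = 1)
U = -1 (U = 1*(-1) = -1)
y(p) = -p (y(p) = -p*1 = -p)
c(v) = -8 (c(v) = -2 - 6 = -8)
y(4)*c(7) = -1*4*(-8) = -4*(-8) = 32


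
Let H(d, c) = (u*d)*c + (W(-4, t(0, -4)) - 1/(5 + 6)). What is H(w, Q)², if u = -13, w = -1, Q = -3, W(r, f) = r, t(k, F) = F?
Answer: 224676/121 ≈ 1856.8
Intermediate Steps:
H(d, c) = -45/11 - 13*c*d (H(d, c) = (-13*d)*c + (-4 - 1/(5 + 6)) = -13*c*d + (-4 - 1/11) = -13*c*d - 45/11 = -45/11 - 13*c*d)
H(w, Q)² = (-45/11 - 13*(-3)*(-1))² = (-45/11 - 39)² = (-474/11)² = 224676/121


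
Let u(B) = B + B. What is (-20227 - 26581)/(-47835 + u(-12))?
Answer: 46808/47859 ≈ 0.97804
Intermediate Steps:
u(B) = 2*B
(-20227 - 26581)/(-47835 + u(-12)) = (-20227 - 26581)/(-47835 + 2*(-12)) = -46808/(-47835 - 24) = -46808/(-47859) = -46808*(-1/47859) = 46808/47859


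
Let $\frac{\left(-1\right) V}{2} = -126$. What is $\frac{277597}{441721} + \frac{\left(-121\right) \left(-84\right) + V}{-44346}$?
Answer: $\frac{1284891771}{3264759911} \approx 0.39356$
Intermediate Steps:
$V = 252$ ($V = \left(-2\right) \left(-126\right) = 252$)
$\frac{277597}{441721} + \frac{\left(-121\right) \left(-84\right) + V}{-44346} = \frac{277597}{441721} + \frac{\left(-121\right) \left(-84\right) + 252}{-44346} = 277597 \cdot \frac{1}{441721} + \left(10164 + 252\right) \left(- \frac{1}{44346}\right) = \frac{277597}{441721} + 10416 \left(- \frac{1}{44346}\right) = \frac{277597}{441721} - \frac{1736}{7391} = \frac{1284891771}{3264759911}$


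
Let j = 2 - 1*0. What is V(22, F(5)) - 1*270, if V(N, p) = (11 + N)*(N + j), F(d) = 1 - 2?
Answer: 522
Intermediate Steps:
j = 2 (j = 2 + 0 = 2)
F(d) = -1
V(N, p) = (2 + N)*(11 + N) (V(N, p) = (11 + N)*(N + 2) = (11 + N)*(2 + N) = (2 + N)*(11 + N))
V(22, F(5)) - 1*270 = (22 + 22**2 + 13*22) - 1*270 = (22 + 484 + 286) - 270 = 792 - 270 = 522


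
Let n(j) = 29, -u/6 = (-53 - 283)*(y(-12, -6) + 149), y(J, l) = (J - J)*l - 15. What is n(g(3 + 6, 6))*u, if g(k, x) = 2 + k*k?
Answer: 7834176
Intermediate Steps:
y(J, l) = -15 (y(J, l) = 0*l - 15 = 0 - 15 = -15)
u = 270144 (u = -6*(-53 - 283)*(-15 + 149) = -(-2016)*134 = -6*(-45024) = 270144)
g(k, x) = 2 + k²
n(g(3 + 6, 6))*u = 29*270144 = 7834176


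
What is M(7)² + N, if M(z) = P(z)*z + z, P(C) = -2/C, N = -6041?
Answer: -6016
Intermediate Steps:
M(z) = -2 + z (M(z) = (-2/z)*z + z = -2 + z)
M(7)² + N = (-2 + 7)² - 6041 = 5² - 6041 = 25 - 6041 = -6016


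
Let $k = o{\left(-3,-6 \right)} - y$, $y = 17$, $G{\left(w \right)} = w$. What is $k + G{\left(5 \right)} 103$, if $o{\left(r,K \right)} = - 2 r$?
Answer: $504$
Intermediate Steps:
$k = -11$ ($k = \left(-2\right) \left(-3\right) - 17 = 6 - 17 = -11$)
$k + G{\left(5 \right)} 103 = -11 + 5 \cdot 103 = -11 + 515 = 504$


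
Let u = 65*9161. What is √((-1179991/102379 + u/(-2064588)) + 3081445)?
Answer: √34417659051310575400603264461/105685227426 ≈ 1755.4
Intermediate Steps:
u = 595465
√((-1179991/102379 + u/(-2064588)) + 3081445) = √((-1179991/102379 + 595465/(-2064588)) + 3081445) = √((-1179991*1/102379 + 595465*(-1/2064588)) + 3081445) = √((-1179991/102379 - 595465/2064588) + 3081445) = √(-2497158369943/211370454852 + 3081445) = √(651323934093051197/211370454852) = √34417659051310575400603264461/105685227426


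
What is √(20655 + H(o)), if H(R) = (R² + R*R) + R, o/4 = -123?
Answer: √504291 ≈ 710.13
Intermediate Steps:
o = -492 (o = 4*(-123) = -492)
H(R) = R + 2*R² (H(R) = (R² + R²) + R = 2*R² + R = R + 2*R²)
√(20655 + H(o)) = √(20655 - 492*(1 + 2*(-492))) = √(20655 - 492*(1 - 984)) = √(20655 - 492*(-983)) = √(20655 + 483636) = √504291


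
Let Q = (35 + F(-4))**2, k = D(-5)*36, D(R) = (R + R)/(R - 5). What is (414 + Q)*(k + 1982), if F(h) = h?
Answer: 2774750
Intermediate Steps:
D(R) = 2*R/(-5 + R) (D(R) = (2*R)/(-5 + R) = 2*R/(-5 + R))
k = 36 (k = (2*(-5)/(-5 - 5))*36 = (2*(-5)/(-10))*36 = (2*(-5)*(-1/10))*36 = 1*36 = 36)
Q = 961 (Q = (35 - 4)**2 = 31**2 = 961)
(414 + Q)*(k + 1982) = (414 + 961)*(36 + 1982) = 1375*2018 = 2774750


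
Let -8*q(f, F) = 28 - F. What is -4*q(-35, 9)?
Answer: 19/2 ≈ 9.5000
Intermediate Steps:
q(f, F) = -7/2 + F/8 (q(f, F) = -(28 - F)/8 = -7/2 + F/8)
-4*q(-35, 9) = -4*(-7/2 + (1/8)*9) = -4*(-7/2 + 9/8) = -4*(-19)/8 = -1*(-19/2) = 19/2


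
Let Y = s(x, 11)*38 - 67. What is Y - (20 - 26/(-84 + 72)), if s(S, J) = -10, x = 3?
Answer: -2815/6 ≈ -469.17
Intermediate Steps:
Y = -447 (Y = -10*38 - 67 = -380 - 67 = -447)
Y - (20 - 26/(-84 + 72)) = -447 - (20 - 26/(-84 + 72)) = -447 - (20 - 26/(-12)) = -447 - (20 - 26*(-1/12)) = -447 - (20 + 13/6) = -447 - 1*133/6 = -447 - 133/6 = -2815/6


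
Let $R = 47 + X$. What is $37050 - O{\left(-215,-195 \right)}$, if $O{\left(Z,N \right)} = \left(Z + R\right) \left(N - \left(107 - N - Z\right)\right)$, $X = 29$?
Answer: $-61918$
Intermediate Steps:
$R = 76$ ($R = 47 + 29 = 76$)
$O{\left(Z,N \right)} = \left(76 + Z\right) \left(-107 + Z + 2 N\right)$ ($O{\left(Z,N \right)} = \left(Z + 76\right) \left(N - \left(107 - N - Z\right)\right) = \left(76 + Z\right) \left(N - \left(107 - N - Z\right)\right) = \left(76 + Z\right) \left(N + \left(-107 + N + Z\right)\right) = \left(76 + Z\right) \left(-107 + Z + 2 N\right)$)
$37050 - O{\left(-215,-195 \right)} = 37050 - \left(-8132 + \left(-215\right)^{2} - -6665 + 152 \left(-195\right) + 2 \left(-195\right) \left(-215\right)\right) = 37050 - \left(-8132 + 46225 + 6665 - 29640 + 83850\right) = 37050 - 98968 = -61918$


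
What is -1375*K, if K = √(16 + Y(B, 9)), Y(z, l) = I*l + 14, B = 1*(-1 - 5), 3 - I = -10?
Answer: -9625*√3 ≈ -16671.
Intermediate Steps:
I = 13 (I = 3 - 1*(-10) = 3 + 10 = 13)
B = -6 (B = 1*(-6) = -6)
Y(z, l) = 14 + 13*l (Y(z, l) = 13*l + 14 = 14 + 13*l)
K = 7*√3 (K = √(16 + (14 + 13*9)) = √(16 + (14 + 117)) = √(16 + 131) = √147 = 7*√3 ≈ 12.124)
-1375*K = -9625*√3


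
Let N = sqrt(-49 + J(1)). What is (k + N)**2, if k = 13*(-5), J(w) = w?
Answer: 4177 - 520*I*sqrt(3) ≈ 4177.0 - 900.67*I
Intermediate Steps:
N = 4*I*sqrt(3) (N = sqrt(-49 + 1) = sqrt(-48) = 4*I*sqrt(3) ≈ 6.9282*I)
k = -65
(k + N)**2 = (-65 + 4*I*sqrt(3))**2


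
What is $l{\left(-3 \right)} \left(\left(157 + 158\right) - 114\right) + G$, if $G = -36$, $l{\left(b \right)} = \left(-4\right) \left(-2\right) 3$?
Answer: $4788$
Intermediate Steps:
$l{\left(b \right)} = 24$ ($l{\left(b \right)} = 8 \cdot 3 = 24$)
$l{\left(-3 \right)} \left(\left(157 + 158\right) - 114\right) + G = 24 \left(\left(157 + 158\right) - 114\right) - 36 = 24 \left(315 - 114\right) - 36 = 24 \cdot 201 - 36 = 4824 - 36 = 4788$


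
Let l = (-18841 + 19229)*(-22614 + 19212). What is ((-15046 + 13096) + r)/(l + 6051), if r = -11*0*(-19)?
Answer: 26/17519 ≈ 0.0014841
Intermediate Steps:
r = 0 (r = 0*(-19) = 0)
l = -1319976 (l = 388*(-3402) = -1319976)
((-15046 + 13096) + r)/(l + 6051) = ((-15046 + 13096) + 0)/(-1319976 + 6051) = (-1950 + 0)/(-1313925) = -1950*(-1/1313925) = 26/17519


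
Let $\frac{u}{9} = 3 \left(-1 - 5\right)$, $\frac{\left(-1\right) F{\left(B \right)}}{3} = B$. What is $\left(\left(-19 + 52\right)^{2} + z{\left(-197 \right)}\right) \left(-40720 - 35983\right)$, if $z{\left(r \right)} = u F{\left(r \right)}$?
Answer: $7260169059$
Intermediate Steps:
$F{\left(B \right)} = - 3 B$
$u = -162$ ($u = 9 \cdot 3 \left(-1 - 5\right) = 9 \cdot 3 \left(-6\right) = 9 \left(-18\right) = -162$)
$z{\left(r \right)} = 486 r$ ($z{\left(r \right)} = - 162 \left(- 3 r\right) = 486 r$)
$\left(\left(-19 + 52\right)^{2} + z{\left(-197 \right)}\right) \left(-40720 - 35983\right) = \left(\left(-19 + 52\right)^{2} + 486 \left(-197\right)\right) \left(-40720 - 35983\right) = \left(33^{2} - 95742\right) \left(-76703\right) = \left(1089 - 95742\right) \left(-76703\right) = \left(-94653\right) \left(-76703\right) = 7260169059$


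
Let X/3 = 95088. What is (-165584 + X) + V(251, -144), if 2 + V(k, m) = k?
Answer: 119929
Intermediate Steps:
V(k, m) = -2 + k
X = 285264 (X = 3*95088 = 285264)
(-165584 + X) + V(251, -144) = (-165584 + 285264) + (-2 + 251) = 119680 + 249 = 119929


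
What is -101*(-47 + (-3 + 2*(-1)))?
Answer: 5252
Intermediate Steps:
-101*(-47 + (-3 + 2*(-1))) = -101*(-47 + (-3 - 2)) = -101*(-47 - 5) = -101*(-52) = 5252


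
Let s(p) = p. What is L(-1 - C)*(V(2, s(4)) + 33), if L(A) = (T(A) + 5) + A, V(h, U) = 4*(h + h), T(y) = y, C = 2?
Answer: -49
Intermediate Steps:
V(h, U) = 8*h (V(h, U) = 4*(2*h) = 8*h)
L(A) = 5 + 2*A (L(A) = (A + 5) + A = (5 + A) + A = 5 + 2*A)
L(-1 - C)*(V(2, s(4)) + 33) = (5 + 2*(-1 - 1*2))*(8*2 + 33) = (5 + 2*(-1 - 2))*(16 + 33) = (5 + 2*(-3))*49 = (5 - 6)*49 = -1*49 = -49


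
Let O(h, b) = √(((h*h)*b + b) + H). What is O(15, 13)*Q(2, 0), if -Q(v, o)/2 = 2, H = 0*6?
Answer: -4*√2938 ≈ -216.81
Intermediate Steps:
H = 0
Q(v, o) = -4 (Q(v, o) = -2*2 = -4)
O(h, b) = √(b + b*h²) (O(h, b) = √(((h*h)*b + b) + 0) = √((h²*b + b) + 0) = √((b*h² + b) + 0) = √((b + b*h²) + 0) = √(b + b*h²))
O(15, 13)*Q(2, 0) = √(13*(1 + 15²))*(-4) = √(13*(1 + 225))*(-4) = √(13*226)*(-4) = √2938*(-4) = -4*√2938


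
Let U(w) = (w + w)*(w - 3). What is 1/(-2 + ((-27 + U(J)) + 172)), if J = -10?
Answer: 1/403 ≈ 0.0024814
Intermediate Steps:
U(w) = 2*w*(-3 + w) (U(w) = (2*w)*(-3 + w) = 2*w*(-3 + w))
1/(-2 + ((-27 + U(J)) + 172)) = 1/(-2 + ((-27 + 2*(-10)*(-3 - 10)) + 172)) = 1/(-2 + ((-27 + 2*(-10)*(-13)) + 172)) = 1/(-2 + ((-27 + 260) + 172)) = 1/(-2 + (233 + 172)) = 1/(-2 + 405) = 1/403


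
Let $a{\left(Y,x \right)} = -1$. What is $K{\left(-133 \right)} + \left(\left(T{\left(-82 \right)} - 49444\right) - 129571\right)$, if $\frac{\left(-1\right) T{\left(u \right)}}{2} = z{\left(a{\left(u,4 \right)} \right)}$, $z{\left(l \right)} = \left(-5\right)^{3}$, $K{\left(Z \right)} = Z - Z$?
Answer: $-178765$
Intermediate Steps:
$K{\left(Z \right)} = 0$
$z{\left(l \right)} = -125$
$T{\left(u \right)} = 250$ ($T{\left(u \right)} = \left(-2\right) \left(-125\right) = 250$)
$K{\left(-133 \right)} + \left(\left(T{\left(-82 \right)} - 49444\right) - 129571\right) = 0 + \left(\left(250 - 49444\right) - 129571\right) = 0 - 178765 = -178765$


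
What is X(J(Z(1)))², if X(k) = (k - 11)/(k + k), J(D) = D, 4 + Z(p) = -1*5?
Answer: 100/81 ≈ 1.2346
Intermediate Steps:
Z(p) = -9 (Z(p) = -4 - 1*5 = -4 - 5 = -9)
X(k) = (-11 + k)/(2*k) (X(k) = (-11 + k)/((2*k)) = (-11 + k)*(1/(2*k)) = (-11 + k)/(2*k))
X(J(Z(1)))² = ((½)*(-11 - 9)/(-9))² = ((½)*(-⅑)*(-20))² = (10/9)² = 100/81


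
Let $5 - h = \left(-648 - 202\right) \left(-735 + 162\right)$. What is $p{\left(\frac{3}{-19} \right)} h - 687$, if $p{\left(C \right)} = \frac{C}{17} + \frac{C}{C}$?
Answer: $- \frac{156076301}{323} \approx -4.8321 \cdot 10^{5}$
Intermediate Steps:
$h = -487045$ ($h = 5 - \left(-648 - 202\right) \left(-735 + 162\right) = 5 - \left(-850\right) \left(-573\right) = 5 - 487050 = -487045$)
$p{\left(C \right)} = 1 + \frac{C}{17}$ ($p{\left(C \right)} = C \frac{1}{17} + 1 = \frac{C}{17} + 1 = 1 + \frac{C}{17}$)
$p{\left(\frac{3}{-19} \right)} h - 687 = \left(1 + \frac{3 \frac{1}{-19}}{17}\right) \left(-487045\right) - 687 = \left(1 + \frac{3 \left(- \frac{1}{19}\right)}{17}\right) \left(-487045\right) - 687 = \left(1 + \frac{1}{17} \left(- \frac{3}{19}\right)\right) \left(-487045\right) - 687 = \left(1 - \frac{3}{323}\right) \left(-487045\right) - 687 = \frac{320}{323} \left(-487045\right) - 687 = - \frac{155854400}{323} - 687 = - \frac{156076301}{323}$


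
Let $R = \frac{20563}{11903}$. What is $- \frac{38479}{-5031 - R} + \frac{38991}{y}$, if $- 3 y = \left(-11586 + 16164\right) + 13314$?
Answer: $\frac{16494421653}{14886282166} \approx 1.108$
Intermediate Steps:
$R = \frac{20563}{11903}$ ($R = 20563 \cdot \frac{1}{11903} = \frac{20563}{11903} \approx 1.7275$)
$y = -5964$ ($y = - \frac{\left(-11586 + 16164\right) + 13314}{3} = - \frac{4578 + 13314}{3} = \left(- \frac{1}{3}\right) 17892 = -5964$)
$- \frac{38479}{-5031 - R} + \frac{38991}{y} = - \frac{38479}{-5031 - \frac{20563}{11903}} + \frac{38991}{-5964} = - \frac{38479}{-5031 - \frac{20563}{11903}} + 38991 \left(- \frac{1}{5964}\right) = - \frac{38479}{- \frac{59904556}{11903}} - \frac{12997}{1988} = \left(-38479\right) \left(- \frac{11903}{59904556}\right) - \frac{12997}{1988} = \frac{458015537}{59904556} - \frac{12997}{1988} = \frac{16494421653}{14886282166}$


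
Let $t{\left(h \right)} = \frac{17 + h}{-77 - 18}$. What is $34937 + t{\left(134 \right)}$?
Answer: $\frac{3318864}{95} \approx 34935.0$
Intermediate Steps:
$t{\left(h \right)} = - \frac{17}{95} - \frac{h}{95}$ ($t{\left(h \right)} = \frac{17 + h}{-95} = \left(17 + h\right) \left(- \frac{1}{95}\right) = - \frac{17}{95} - \frac{h}{95}$)
$34937 + t{\left(134 \right)} = 34937 - \frac{151}{95} = \frac{3318864}{95}$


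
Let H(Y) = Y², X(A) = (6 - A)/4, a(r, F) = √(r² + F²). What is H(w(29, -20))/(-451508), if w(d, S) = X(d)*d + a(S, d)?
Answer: -464745/7224128 + 667*√1241/903016 ≈ -0.038312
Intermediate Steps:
a(r, F) = √(F² + r²)
X(A) = 3/2 - A/4 (X(A) = (6 - A)*(¼) = 3/2 - A/4)
w(d, S) = √(S² + d²) + d*(3/2 - d/4) (w(d, S) = (3/2 - d/4)*d + √(d² + S²) = d*(3/2 - d/4) + √(S² + d²) = √(S² + d²) + d*(3/2 - d/4))
H(w(29, -20))/(-451508) = (√((-20)² + 29²) - ¼*29*(-6 + 29))²/(-451508) = (√(400 + 841) - ¼*29*23)²*(-1/451508) = (√1241 - 667/4)²*(-1/451508) = (-667/4 + √1241)²*(-1/451508) = -(-667/4 + √1241)²/451508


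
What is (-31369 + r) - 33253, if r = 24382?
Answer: -40240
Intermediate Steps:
(-31369 + r) - 33253 = (-31369 + 24382) - 33253 = -6987 - 33253 = -40240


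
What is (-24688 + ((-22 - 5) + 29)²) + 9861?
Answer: -14823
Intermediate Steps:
(-24688 + ((-22 - 5) + 29)²) + 9861 = (-24688 + (-27 + 29)²) + 9861 = (-24688 + 2²) + 9861 = (-24688 + 4) + 9861 = -24684 + 9861 = -14823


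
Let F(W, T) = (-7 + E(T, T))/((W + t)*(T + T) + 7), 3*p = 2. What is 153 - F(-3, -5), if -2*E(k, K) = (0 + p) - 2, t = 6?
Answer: 10538/69 ≈ 152.72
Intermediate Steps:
p = 2/3 (p = (1/3)*2 = 2/3 ≈ 0.66667)
E(k, K) = 2/3 (E(k, K) = -((0 + 2/3) - 2)/2 = -(2/3 - 2)/2 = -1/2*(-4/3) = 2/3)
F(W, T) = -19/(3*(7 + 2*T*(6 + W))) (F(W, T) = (-7 + 2/3)/((W + 6)*(T + T) + 7) = -19/(3*((6 + W)*(2*T) + 7)) = -19/(3*(2*T*(6 + W) + 7)) = -19/(3*(7 + 2*T*(6 + W))))
153 - F(-3, -5) = 153 - (-19)/(21 + 36*(-5) + 6*(-5)*(-3)) = 153 - (-19)/(21 - 180 + 90) = 153 - (-19)/(-69) = 153 - (-19)*(-1)/69 = 153 - 1*19/69 = 153 - 19/69 = 10538/69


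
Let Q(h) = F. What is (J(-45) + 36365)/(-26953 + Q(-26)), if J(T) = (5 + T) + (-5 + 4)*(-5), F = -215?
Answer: -6055/4528 ≈ -1.3372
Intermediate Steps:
Q(h) = -215
J(T) = 10 + T (J(T) = (5 + T) - 1*(-5) = (5 + T) + 5 = 10 + T)
(J(-45) + 36365)/(-26953 + Q(-26)) = ((10 - 45) + 36365)/(-26953 - 215) = (-35 + 36365)/(-27168) = 36330*(-1/27168) = -6055/4528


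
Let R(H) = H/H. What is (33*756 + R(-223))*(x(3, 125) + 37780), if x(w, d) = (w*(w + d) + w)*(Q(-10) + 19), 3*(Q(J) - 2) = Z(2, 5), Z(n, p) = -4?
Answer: 1132460059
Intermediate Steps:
Q(J) = ⅔ (Q(J) = 2 + (⅓)*(-4) = 2 - 4/3 = ⅔)
R(H) = 1
x(w, d) = 59*w/3 + 59*w*(d + w)/3 (x(w, d) = (w*(w + d) + w)*(⅔ + 19) = (w*(d + w) + w)*(59/3) = (w + w*(d + w))*(59/3) = 59*w/3 + 59*w*(d + w)/3)
(33*756 + R(-223))*(x(3, 125) + 37780) = (33*756 + 1)*((59/3)*3*(1 + 125 + 3) + 37780) = (24948 + 1)*((59/3)*3*129 + 37780) = 24949*(7611 + 37780) = 24949*45391 = 1132460059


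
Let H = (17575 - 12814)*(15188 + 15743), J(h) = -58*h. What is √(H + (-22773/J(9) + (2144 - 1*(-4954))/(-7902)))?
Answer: √95472280413484594/25462 ≈ 12135.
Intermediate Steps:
H = 147262491 (H = 4761*30931 = 147262491)
√(H + (-22773/J(9) + (2144 - 1*(-4954))/(-7902))) = √(147262491 + (-22773/((-58*9)) + (2144 - 1*(-4954))/(-7902))) = √(147262491 + (-22773/(-522) + (2144 + 4954)*(-1/7902))) = √(147262491 + (-22773*(-1/522) + 7098*(-1/7902))) = √(147262491 + (7591/174 - 1183/1317)) = √(147262491 + 1087945/25462) = √(3749598633787/25462) = √95472280413484594/25462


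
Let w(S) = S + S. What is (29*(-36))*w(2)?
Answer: -4176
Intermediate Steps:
w(S) = 2*S
(29*(-36))*w(2) = (29*(-36))*(2*2) = -1044*4 = -4176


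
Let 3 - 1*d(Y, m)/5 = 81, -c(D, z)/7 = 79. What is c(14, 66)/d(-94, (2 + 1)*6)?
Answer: 553/390 ≈ 1.4179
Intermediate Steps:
c(D, z) = -553 (c(D, z) = -7*79 = -553)
d(Y, m) = -390 (d(Y, m) = 15 - 5*81 = 15 - 405 = -390)
c(14, 66)/d(-94, (2 + 1)*6) = -553/(-390) = -553*(-1/390) = 553/390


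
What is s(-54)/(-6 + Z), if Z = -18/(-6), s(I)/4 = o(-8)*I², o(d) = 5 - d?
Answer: -50544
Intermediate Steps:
s(I) = 52*I² (s(I) = 4*((5 - 1*(-8))*I²) = 4*((5 + 8)*I²) = 4*(13*I²) = 52*I²)
Z = 3 (Z = -18*(-⅙) = 3)
s(-54)/(-6 + Z) = (52*(-54)²)/(-6 + 3) = (52*2916)/(-3) = -⅓*151632 = -50544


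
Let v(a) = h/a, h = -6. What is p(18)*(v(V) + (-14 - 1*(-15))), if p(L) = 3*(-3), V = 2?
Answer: 18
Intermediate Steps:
p(L) = -9
v(a) = -6/a
p(18)*(v(V) + (-14 - 1*(-15))) = -9*(-6/2 + (-14 - 1*(-15))) = -9*(-6*1/2 + (-14 + 15)) = -9*(-3 + 1) = -9*(-2) = 18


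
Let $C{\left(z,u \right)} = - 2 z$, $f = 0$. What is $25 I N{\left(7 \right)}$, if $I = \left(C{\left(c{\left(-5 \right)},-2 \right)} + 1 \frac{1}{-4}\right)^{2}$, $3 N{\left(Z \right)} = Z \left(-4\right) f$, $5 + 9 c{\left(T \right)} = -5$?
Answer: $0$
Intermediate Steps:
$c{\left(T \right)} = - \frac{10}{9}$ ($c{\left(T \right)} = - \frac{5}{9} + \frac{1}{9} \left(-5\right) = - \frac{5}{9} - \frac{5}{9} = - \frac{10}{9}$)
$N{\left(Z \right)} = 0$ ($N{\left(Z \right)} = \frac{Z \left(-4\right) 0}{3} = \frac{- 4 Z 0}{3} = \frac{1}{3} \cdot 0 = 0$)
$I = \frac{5041}{1296}$ ($I = \left(\left(-2\right) \left(- \frac{10}{9}\right) + 1 \frac{1}{-4}\right)^{2} = \left(\frac{20}{9} + 1 \left(- \frac{1}{4}\right)\right)^{2} = \left(\frac{20}{9} - \frac{1}{4}\right)^{2} = \left(\frac{71}{36}\right)^{2} = \frac{5041}{1296} \approx 3.8897$)
$25 I N{\left(7 \right)} = 25 \cdot \frac{5041}{1296} \cdot 0 = \frac{126025}{1296} \cdot 0 = 0$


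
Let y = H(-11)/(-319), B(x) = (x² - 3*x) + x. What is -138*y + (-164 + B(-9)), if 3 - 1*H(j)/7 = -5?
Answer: -13007/319 ≈ -40.774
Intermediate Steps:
H(j) = 56 (H(j) = 21 - 7*(-5) = 21 + 35 = 56)
B(x) = x² - 2*x
y = -56/319 (y = 56/(-319) = 56*(-1/319) = -56/319 ≈ -0.17555)
-138*y + (-164 + B(-9)) = -138*(-56/319) + (-164 - 9*(-2 - 9)) = 7728/319 + (-164 - 9*(-11)) = 7728/319 + (-164 + 99) = 7728/319 - 65 = -13007/319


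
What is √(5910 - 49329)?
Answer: I*√43419 ≈ 208.37*I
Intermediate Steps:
√(5910 - 49329) = √(-43419) = I*√43419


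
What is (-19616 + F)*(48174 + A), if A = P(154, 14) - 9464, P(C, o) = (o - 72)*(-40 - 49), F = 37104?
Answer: 767233536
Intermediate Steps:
P(C, o) = 6408 - 89*o (P(C, o) = (-72 + o)*(-89) = 6408 - 89*o)
A = -4302 (A = (6408 - 89*14) - 9464 = (6408 - 1246) - 9464 = 5162 - 9464 = -4302)
(-19616 + F)*(48174 + A) = (-19616 + 37104)*(48174 - 4302) = 17488*43872 = 767233536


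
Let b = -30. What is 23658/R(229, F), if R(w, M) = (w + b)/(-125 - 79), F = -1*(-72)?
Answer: -4826232/199 ≈ -24252.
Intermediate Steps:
F = 72
R(w, M) = 5/34 - w/204 (R(w, M) = (w - 30)/(-125 - 79) = (-30 + w)/(-204) = (-30 + w)*(-1/204) = 5/34 - w/204)
23658/R(229, F) = 23658/(5/34 - 1/204*229) = 23658/(5/34 - 229/204) = 23658/(-199/204) = 23658*(-204/199) = -4826232/199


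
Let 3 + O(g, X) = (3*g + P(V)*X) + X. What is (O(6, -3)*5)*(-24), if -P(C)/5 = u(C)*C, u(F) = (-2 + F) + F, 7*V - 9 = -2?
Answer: -1440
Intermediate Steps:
V = 1 (V = 9/7 + (⅐)*(-2) = 9/7 - 2/7 = 1)
u(F) = -2 + 2*F
P(C) = -5*C*(-2 + 2*C) (P(C) = -5*(-2 + 2*C)*C = -5*C*(-2 + 2*C))
O(g, X) = -3 + X + 3*g (O(g, X) = -3 + ((3*g + (10*1*(1 - 1*1))*X) + X) = -3 + ((3*g + (10*1*(1 - 1))*X) + X) = -3 + ((3*g + (10*1*0)*X) + X) = -3 + ((3*g + 0*X) + X) = -3 + ((3*g + 0) + X) = -3 + (3*g + X) = -3 + (X + 3*g) = -3 + X + 3*g)
(O(6, -3)*5)*(-24) = ((-3 - 3 + 3*6)*5)*(-24) = ((-3 - 3 + 18)*5)*(-24) = (12*5)*(-24) = 60*(-24) = -1440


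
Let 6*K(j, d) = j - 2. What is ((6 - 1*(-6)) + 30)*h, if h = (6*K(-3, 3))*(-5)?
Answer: 1050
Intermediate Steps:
K(j, d) = -1/3 + j/6 (K(j, d) = (j - 2)/6 = (-2 + j)/6 = -1/3 + j/6)
h = 25 (h = (6*(-1/3 + (1/6)*(-3)))*(-5) = (6*(-1/3 - 1/2))*(-5) = (6*(-5/6))*(-5) = -5*(-5) = 25)
((6 - 1*(-6)) + 30)*h = ((6 - 1*(-6)) + 30)*25 = ((6 + 6) + 30)*25 = (12 + 30)*25 = 42*25 = 1050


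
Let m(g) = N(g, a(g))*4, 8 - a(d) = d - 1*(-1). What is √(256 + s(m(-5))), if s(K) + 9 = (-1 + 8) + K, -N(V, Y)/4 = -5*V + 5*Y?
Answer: I*√1106 ≈ 33.257*I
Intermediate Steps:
a(d) = 7 - d (a(d) = 8 - (d - 1*(-1)) = 8 - (d + 1) = 8 - (1 + d) = 8 + (-1 - d) = 7 - d)
N(V, Y) = -20*Y + 20*V (N(V, Y) = -4*(-5*V + 5*Y) = -20*Y + 20*V)
m(g) = -560 + 160*g (m(g) = (-20*(7 - g) + 20*g)*4 = ((-140 + 20*g) + 20*g)*4 = (-140 + 40*g)*4 = -560 + 160*g)
s(K) = -2 + K (s(K) = -9 + ((-1 + 8) + K) = -9 + (7 + K) = -2 + K)
√(256 + s(m(-5))) = √(256 + (-2 + (-560 + 160*(-5)))) = √(256 + (-2 + (-560 - 800))) = √(256 + (-2 - 1360)) = √(256 - 1362) = √(-1106) = I*√1106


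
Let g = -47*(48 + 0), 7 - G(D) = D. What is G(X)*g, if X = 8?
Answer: 2256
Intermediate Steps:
G(D) = 7 - D
g = -2256 (g = -47*48 = -2256)
G(X)*g = (7 - 1*8)*(-2256) = (7 - 8)*(-2256) = -1*(-2256) = 2256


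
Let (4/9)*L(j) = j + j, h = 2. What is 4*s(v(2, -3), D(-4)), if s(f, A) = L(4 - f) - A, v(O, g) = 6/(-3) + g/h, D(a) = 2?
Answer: 127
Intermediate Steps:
L(j) = 9*j/2 (L(j) = 9*(j + j)/4 = 9*(2*j)/4 = 9*j/2)
v(O, g) = -2 + g/2 (v(O, g) = 6/(-3) + g/2 = 6*(-⅓) + g*(½) = -2 + g/2)
s(f, A) = 18 - A - 9*f/2 (s(f, A) = 9*(4 - f)/2 - A = (18 - 9*f/2) - A = 18 - A - 9*f/2)
4*s(v(2, -3), D(-4)) = 4*(18 - 1*2 - 9*(-2 + (½)*(-3))/2) = 4*(18 - 2 - 9*(-2 - 3/2)/2) = 4*(18 - 2 - 9/2*(-7/2)) = 4*(18 - 2 + 63/4) = 4*(127/4) = 127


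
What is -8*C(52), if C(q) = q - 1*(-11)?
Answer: -504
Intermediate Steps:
C(q) = 11 + q (C(q) = q + 11 = 11 + q)
-8*C(52) = -8*(11 + 52) = -8*63 = -504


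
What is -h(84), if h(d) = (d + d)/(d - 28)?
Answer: -3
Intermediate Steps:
h(d) = 2*d/(-28 + d) (h(d) = (2*d)/(-28 + d) = 2*d/(-28 + d))
-h(84) = -2*84/(-28 + 84) = -2*84/56 = -1*3 = -3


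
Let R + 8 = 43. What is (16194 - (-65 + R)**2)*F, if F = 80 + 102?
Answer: 2783508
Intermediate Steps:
F = 182
R = 35 (R = -8 + 43 = 35)
(16194 - (-65 + R)**2)*F = (16194 - (-65 + 35)**2)*182 = (16194 - 1*(-30)**2)*182 = (16194 - 1*900)*182 = (16194 - 900)*182 = 15294*182 = 2783508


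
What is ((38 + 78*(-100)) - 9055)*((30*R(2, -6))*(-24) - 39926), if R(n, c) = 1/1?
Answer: 683543782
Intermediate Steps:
R(n, c) = 1
((38 + 78*(-100)) - 9055)*((30*R(2, -6))*(-24) - 39926) = ((38 + 78*(-100)) - 9055)*((30*1)*(-24) - 39926) = ((38 - 7800) - 9055)*(30*(-24) - 39926) = (-7762 - 9055)*(-720 - 39926) = -16817*(-40646) = 683543782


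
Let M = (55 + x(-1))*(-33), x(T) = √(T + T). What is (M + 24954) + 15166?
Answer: 38305 - 33*I*√2 ≈ 38305.0 - 46.669*I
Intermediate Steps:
x(T) = √2*√T (x(T) = √(2*T) = √2*√T)
M = -1815 - 33*I*√2 (M = (55 + √2*√(-1))*(-33) = (55 + √2*I)*(-33) = (55 + I*√2)*(-33) = -1815 - 33*I*√2 ≈ -1815.0 - 46.669*I)
(M + 24954) + 15166 = ((-1815 - 33*I*√2) + 24954) + 15166 = (23139 - 33*I*√2) + 15166 = 38305 - 33*I*√2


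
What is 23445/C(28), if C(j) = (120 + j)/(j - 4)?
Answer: 140670/37 ≈ 3801.9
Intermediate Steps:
C(j) = (120 + j)/(-4 + j)
23445/C(28) = 23445/(((120 + 28)/(-4 + 28))) = 23445/((148/24)) = 23445/(((1/24)*148)) = 23445/(37/6) = 23445*(6/37) = 140670/37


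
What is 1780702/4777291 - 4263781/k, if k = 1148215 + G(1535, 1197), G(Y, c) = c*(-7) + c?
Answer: -18337482852105/5451046681603 ≈ -3.3640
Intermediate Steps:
G(Y, c) = -6*c (G(Y, c) = -7*c + c = -6*c)
k = 1141033 (k = 1148215 - 6*1197 = 1148215 - 7182 = 1141033)
1780702/4777291 - 4263781/k = 1780702/4777291 - 4263781/1141033 = -18337482852105/5451046681603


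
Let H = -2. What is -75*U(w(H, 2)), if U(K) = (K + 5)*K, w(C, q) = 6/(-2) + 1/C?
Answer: 1575/4 ≈ 393.75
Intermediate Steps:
w(C, q) = -3 + 1/C (w(C, q) = 6*(-½) + 1/C = -3 + 1/C)
U(K) = K*(5 + K) (U(K) = (5 + K)*K = K*(5 + K))
-75*U(w(H, 2)) = -75*(-3 + 1/(-2))*(5 + (-3 + 1/(-2))) = -75*(-3 - ½)*(5 + (-3 - ½)) = -(-525)*(5 - 7/2)/2 = -(-525)*3/(2*2) = -75*(-21/4) = 1575/4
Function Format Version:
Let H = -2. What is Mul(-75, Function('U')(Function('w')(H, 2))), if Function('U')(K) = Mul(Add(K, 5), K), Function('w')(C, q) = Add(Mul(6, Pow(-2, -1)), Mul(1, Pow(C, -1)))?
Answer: Rational(1575, 4) ≈ 393.75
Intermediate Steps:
Function('w')(C, q) = Add(-3, Pow(C, -1)) (Function('w')(C, q) = Add(Mul(6, Rational(-1, 2)), Pow(C, -1)) = Add(-3, Pow(C, -1)))
Function('U')(K) = Mul(K, Add(5, K)) (Function('U')(K) = Mul(Add(5, K), K) = Mul(K, Add(5, K)))
Mul(-75, Function('U')(Function('w')(H, 2))) = Mul(-75, Mul(Add(-3, Pow(-2, -1)), Add(5, Add(-3, Pow(-2, -1))))) = Mul(-75, Mul(Add(-3, Rational(-1, 2)), Add(5, Add(-3, Rational(-1, 2))))) = Mul(-75, Mul(Rational(-7, 2), Add(5, Rational(-7, 2)))) = Mul(-75, Mul(Rational(-7, 2), Rational(3, 2))) = Mul(-75, Rational(-21, 4)) = Rational(1575, 4)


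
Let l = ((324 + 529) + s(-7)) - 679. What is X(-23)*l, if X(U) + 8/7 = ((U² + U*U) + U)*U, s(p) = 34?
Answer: -34661744/7 ≈ -4.9517e+6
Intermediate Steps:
X(U) = -8/7 + U*(U + 2*U²) (X(U) = -8/7 + ((U² + U*U) + U)*U = -8/7 + ((U² + U²) + U)*U = -8/7 + (2*U² + U)*U = -8/7 + (U + 2*U²)*U = -8/7 + U*(U + 2*U²))
l = 208 (l = ((324 + 529) + 34) - 679 = (853 + 34) - 679 = 887 - 679 = 208)
X(-23)*l = (-8/7 + (-23)² + 2*(-23)³)*208 = (-8/7 + 529 + 2*(-12167))*208 = (-8/7 + 529 - 24334)*208 = -166643/7*208 = -34661744/7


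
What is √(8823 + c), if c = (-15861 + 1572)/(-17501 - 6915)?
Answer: √328756338582/6104 ≈ 93.934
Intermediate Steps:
c = 14289/24416 (c = -14289/(-24416) = -14289*(-1/24416) = 14289/24416 ≈ 0.58523)
√(8823 + c) = √(8823 + 14289/24416) = √(215436657/24416) = √328756338582/6104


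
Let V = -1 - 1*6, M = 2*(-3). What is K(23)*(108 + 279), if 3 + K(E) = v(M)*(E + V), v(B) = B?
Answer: -38313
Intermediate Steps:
M = -6
V = -7 (V = -1 - 6 = -7)
K(E) = 39 - 6*E (K(E) = -3 - 6*(E - 7) = -3 - 6*(-7 + E) = -3 + (42 - 6*E) = 39 - 6*E)
K(23)*(108 + 279) = (39 - 6*23)*(108 + 279) = (39 - 138)*387 = -99*387 = -38313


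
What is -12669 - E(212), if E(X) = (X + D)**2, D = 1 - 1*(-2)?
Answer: -58894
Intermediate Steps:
D = 3 (D = 1 + 2 = 3)
E(X) = (3 + X)**2 (E(X) = (X + 3)**2 = (3 + X)**2)
-12669 - E(212) = -12669 - (3 + 212)**2 = -12669 - 1*215**2 = -12669 - 1*46225 = -12669 - 46225 = -58894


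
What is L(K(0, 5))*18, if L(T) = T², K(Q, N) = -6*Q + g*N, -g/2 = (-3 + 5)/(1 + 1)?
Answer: 1800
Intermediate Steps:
g = -2 (g = -2*(-3 + 5)/(1 + 1) = -4/2 = -2*1 = -2)
K(Q, N) = -6*Q - 2*N
L(K(0, 5))*18 = (-6*0 - 2*5)²*18 = (0 - 10)²*18 = (-10)²*18 = 100*18 = 1800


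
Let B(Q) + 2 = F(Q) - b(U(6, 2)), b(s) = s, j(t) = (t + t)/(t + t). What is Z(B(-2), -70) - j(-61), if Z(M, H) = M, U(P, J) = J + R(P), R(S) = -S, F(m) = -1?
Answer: 0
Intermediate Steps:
j(t) = 1 (j(t) = (2*t)/((2*t)) = (2*t)*(1/(2*t)) = 1)
U(P, J) = J - P
B(Q) = 1 (B(Q) = -2 + (-1 - (2 - 1*6)) = -2 + (-1 - (2 - 6)) = -2 + (-1 - 1*(-4)) = -2 + (-1 + 4) = -2 + 3 = 1)
Z(B(-2), -70) - j(-61) = 1 - 1*1 = 1 - 1 = 0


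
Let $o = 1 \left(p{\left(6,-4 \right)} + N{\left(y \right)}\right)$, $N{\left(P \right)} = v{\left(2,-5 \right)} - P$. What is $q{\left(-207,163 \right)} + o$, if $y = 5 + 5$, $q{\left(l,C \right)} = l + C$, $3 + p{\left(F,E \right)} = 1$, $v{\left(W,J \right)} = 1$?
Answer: $-55$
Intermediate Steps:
$p{\left(F,E \right)} = -2$ ($p{\left(F,E \right)} = -3 + 1 = -2$)
$q{\left(l,C \right)} = C + l$
$y = 10$
$N{\left(P \right)} = 1 - P$
$o = -11$ ($o = 1 \left(-2 + \left(1 - 10\right)\right) = 1 \left(-2 - 9\right) = 1 \left(-11\right) = -11$)
$q{\left(-207,163 \right)} + o = \left(163 - 207\right) - 11 = -44 - 11 = -55$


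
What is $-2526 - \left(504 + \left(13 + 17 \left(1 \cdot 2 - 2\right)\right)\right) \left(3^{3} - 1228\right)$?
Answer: $618391$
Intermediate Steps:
$-2526 - \left(504 + \left(13 + 17 \left(1 \cdot 2 - 2\right)\right)\right) \left(3^{3} - 1228\right) = -2526 - \left(504 + \left(13 + 17 \left(2 - 2\right)\right)\right) \left(27 - 1228\right) = -2526 - \left(504 + \left(13 + 17 \cdot 0\right)\right) \left(-1201\right) = -2526 - \left(504 + \left(13 + 0\right)\right) \left(-1201\right) = -2526 - \left(504 + 13\right) \left(-1201\right) = -2526 - 517 \left(-1201\right) = -2526 - -620917 = -2526 + 620917 = 618391$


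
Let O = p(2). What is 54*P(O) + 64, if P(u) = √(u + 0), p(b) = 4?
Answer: 172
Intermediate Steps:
O = 4
P(u) = √u
54*P(O) + 64 = 54*√4 + 64 = 54*2 + 64 = 108 + 64 = 172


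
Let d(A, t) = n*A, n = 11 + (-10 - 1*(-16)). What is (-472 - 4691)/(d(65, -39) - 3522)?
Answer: 5163/2417 ≈ 2.1361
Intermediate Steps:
n = 17 (n = 11 + (-10 + 16) = 11 + 6 = 17)
d(A, t) = 17*A
(-472 - 4691)/(d(65, -39) - 3522) = (-472 - 4691)/(17*65 - 3522) = -5163/(1105 - 3522) = -5163/(-2417) = -5163*(-1/2417) = 5163/2417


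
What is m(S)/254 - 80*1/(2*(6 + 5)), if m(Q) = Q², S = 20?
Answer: -2880/1397 ≈ -2.0616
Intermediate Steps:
m(S)/254 - 80*1/(2*(6 + 5)) = 20²/254 - 80*1/(2*(6 + 5)) = 400*(1/254) - 80/(2*11) = 200/127 - 80/22 = 200/127 - 80*1/22 = 200/127 - 40/11 = -2880/1397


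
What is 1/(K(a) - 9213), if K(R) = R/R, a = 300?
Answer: -1/9212 ≈ -0.00010855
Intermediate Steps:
K(R) = 1
1/(K(a) - 9213) = 1/(1 - 9213) = 1/(-9212) = -1/9212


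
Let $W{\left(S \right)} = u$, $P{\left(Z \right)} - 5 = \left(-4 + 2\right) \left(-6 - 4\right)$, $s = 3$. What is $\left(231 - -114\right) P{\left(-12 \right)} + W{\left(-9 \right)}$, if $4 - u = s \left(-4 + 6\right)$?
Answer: $8623$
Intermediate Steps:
$u = -2$ ($u = 4 - 3 \left(-4 + 6\right) = 4 - 3 \cdot 2 = 4 - 6 = -2$)
$P{\left(Z \right)} = 25$ ($P{\left(Z \right)} = 5 + \left(-4 + 2\right) \left(-6 - 4\right) = 5 - -20 = 5 + 20 = 25$)
$W{\left(S \right)} = -2$
$\left(231 - -114\right) P{\left(-12 \right)} + W{\left(-9 \right)} = \left(231 - -114\right) 25 - 2 = \left(231 + 114\right) 25 - 2 = 345 \cdot 25 - 2 = 8625 - 2 = 8623$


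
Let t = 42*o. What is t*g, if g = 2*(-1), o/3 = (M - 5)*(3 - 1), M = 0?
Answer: 2520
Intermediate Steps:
o = -30 (o = 3*((0 - 5)*(3 - 1)) = 3*(-5*2) = 3*(-10) = -30)
g = -2
t = -1260 (t = 42*(-30) = -1260)
t*g = -1260*(-2) = 2520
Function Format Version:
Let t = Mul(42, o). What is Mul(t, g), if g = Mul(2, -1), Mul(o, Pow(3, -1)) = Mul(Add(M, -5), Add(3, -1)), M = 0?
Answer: 2520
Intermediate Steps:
o = -30 (o = Mul(3, Mul(Add(0, -5), Add(3, -1))) = Mul(3, Mul(-5, 2)) = Mul(3, -10) = -30)
g = -2
t = -1260 (t = Mul(42, -30) = -1260)
Mul(t, g) = Mul(-1260, -2) = 2520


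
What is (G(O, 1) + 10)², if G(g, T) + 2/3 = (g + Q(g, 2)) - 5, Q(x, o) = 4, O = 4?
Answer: 1369/9 ≈ 152.11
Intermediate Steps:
G(g, T) = -5/3 + g (G(g, T) = -⅔ + ((g + 4) - 5) = -⅔ + ((4 + g) - 5) = -⅔ + (-1 + g) = -5/3 + g)
(G(O, 1) + 10)² = ((-5/3 + 4) + 10)² = (7/3 + 10)² = (37/3)² = 1369/9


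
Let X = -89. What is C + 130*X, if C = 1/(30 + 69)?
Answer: -1145429/99 ≈ -11570.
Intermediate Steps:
C = 1/99 ≈ 0.010101
C + 130*X = 1/99 + 130*(-89) = 1/99 - 11570 = -1145429/99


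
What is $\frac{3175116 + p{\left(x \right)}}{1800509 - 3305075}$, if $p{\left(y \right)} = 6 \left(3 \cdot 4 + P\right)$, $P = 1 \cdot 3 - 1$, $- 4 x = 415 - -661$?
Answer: $- \frac{25200}{11941} \approx -2.1104$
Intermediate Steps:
$x = -269$ ($x = - \frac{415 - -661}{4} = - \frac{415 + 661}{4} = \left(- \frac{1}{4}\right) 1076 = -269$)
$P = 2$ ($P = 3 - 1 = 2$)
$p{\left(y \right)} = 84$ ($p{\left(y \right)} = 6 \left(3 \cdot 4 + 2\right) = 6 \left(12 + 2\right) = 6 \cdot 14 = 84$)
$\frac{3175116 + p{\left(x \right)}}{1800509 - 3305075} = \frac{3175116 + 84}{1800509 - 3305075} = \frac{3175200}{-1504566} = 3175200 \left(- \frac{1}{1504566}\right) = - \frac{25200}{11941}$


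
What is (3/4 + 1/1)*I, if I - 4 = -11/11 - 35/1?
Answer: -56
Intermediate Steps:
I = -32 (I = 4 + (-11/11 - 35/1) = 4 + (-11*1/11 - 35*1) = 4 + (-1 - 35) = 4 - 36 = -32)
(3/4 + 1/1)*I = (3/4 + 1/1)*(-32) = (3*(1/4) + 1*1)*(-32) = (3/4 + 1)*(-32) = (7/4)*(-32) = -56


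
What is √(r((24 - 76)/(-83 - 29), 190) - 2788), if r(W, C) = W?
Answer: I*√546357/14 ≈ 52.797*I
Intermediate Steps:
√(r((24 - 76)/(-83 - 29), 190) - 2788) = √((24 - 76)/(-83 - 29) - 2788) = √(-52/(-112) - 2788) = √(-52*(-1/112) - 2788) = √(13/28 - 2788) = √(-78051/28) = I*√546357/14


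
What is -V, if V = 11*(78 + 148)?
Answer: -2486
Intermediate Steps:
V = 2486 (V = 11*226 = 2486)
-V = -1*2486 = -2486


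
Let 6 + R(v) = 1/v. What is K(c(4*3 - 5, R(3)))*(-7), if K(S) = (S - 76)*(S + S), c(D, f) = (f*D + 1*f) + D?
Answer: -552230/9 ≈ -61359.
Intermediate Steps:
R(v) = -6 + 1/v
c(D, f) = D + f + D*f (c(D, f) = (D*f + f) + D = (f + D*f) + D = D + f + D*f)
K(S) = 2*S*(-76 + S) (K(S) = (-76 + S)*(2*S) = 2*S*(-76 + S))
K(c(4*3 - 5, R(3)))*(-7) = (2*((4*3 - 5) + (-6 + 1/3) + (4*3 - 5)*(-6 + 1/3))*(-76 + ((4*3 - 5) + (-6 + 1/3) + (4*3 - 5)*(-6 + 1/3))))*(-7) = (2*((12 - 5) + (-6 + ⅓) + (12 - 5)*(-6 + ⅓))*(-76 + ((12 - 5) + (-6 + ⅓) + (12 - 5)*(-6 + ⅓))))*(-7) = (2*(7 - 17/3 + 7*(-17/3))*(-76 + (7 - 17/3 + 7*(-17/3))))*(-7) = (2*(7 - 17/3 - 119/3)*(-76 + (7 - 17/3 - 119/3)))*(-7) = (2*(-115/3)*(-76 - 115/3))*(-7) = (2*(-115/3)*(-343/3))*(-7) = (78890/9)*(-7) = -552230/9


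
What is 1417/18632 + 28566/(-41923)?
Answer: -472836821/781109336 ≈ -0.60534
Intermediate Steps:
1417/18632 + 28566/(-41923) = 1417*(1/18632) + 28566*(-1/41923) = 1417/18632 - 28566/41923 = -472836821/781109336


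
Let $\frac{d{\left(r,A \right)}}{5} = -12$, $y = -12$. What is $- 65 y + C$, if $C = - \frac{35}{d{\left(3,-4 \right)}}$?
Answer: $\frac{9367}{12} \approx 780.58$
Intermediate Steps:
$d{\left(r,A \right)} = -60$ ($d{\left(r,A \right)} = 5 \left(-12\right) = -60$)
$C = \frac{7}{12}$ ($C = - \frac{35}{-60} = \left(-35\right) \left(- \frac{1}{60}\right) = \frac{7}{12} \approx 0.58333$)
$- 65 y + C = \left(-65\right) \left(-12\right) + \frac{7}{12} = 780 + \frac{7}{12} = \frac{9367}{12}$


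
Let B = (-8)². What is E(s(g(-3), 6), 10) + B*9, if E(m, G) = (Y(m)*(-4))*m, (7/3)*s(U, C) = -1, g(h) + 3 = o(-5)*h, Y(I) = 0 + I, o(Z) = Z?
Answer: 28188/49 ≈ 575.27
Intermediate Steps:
Y(I) = I
g(h) = -3 - 5*h
s(U, C) = -3/7 (s(U, C) = (3/7)*(-1) = -3/7)
B = 64
E(m, G) = -4*m² (E(m, G) = (m*(-4))*m = (-4*m)*m = -4*m²)
E(s(g(-3), 6), 10) + B*9 = -4*(-3/7)² + 64*9 = -4*9/49 + 576 = -36/49 + 576 = 28188/49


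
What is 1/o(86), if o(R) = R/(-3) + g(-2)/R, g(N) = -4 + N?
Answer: -129/3707 ≈ -0.034799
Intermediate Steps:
o(R) = -6/R - R/3 (o(R) = R/(-3) + (-4 - 2)/R = R*(-1/3) - 6/R = -R/3 - 6/R = -6/R - R/3)
1/o(86) = 1/(-6/86 - 1/3*86) = 1/(-6*1/86 - 86/3) = 1/(-3/43 - 86/3) = 1/(-3707/129) = -129/3707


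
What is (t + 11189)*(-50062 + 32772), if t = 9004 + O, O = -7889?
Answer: -212736160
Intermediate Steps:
t = 1115 (t = 9004 - 7889 = 1115)
(t + 11189)*(-50062 + 32772) = (1115 + 11189)*(-50062 + 32772) = 12304*(-17290) = -212736160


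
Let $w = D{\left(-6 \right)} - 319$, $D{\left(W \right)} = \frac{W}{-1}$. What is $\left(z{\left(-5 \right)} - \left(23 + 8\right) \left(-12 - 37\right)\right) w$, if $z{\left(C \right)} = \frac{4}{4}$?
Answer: $-475760$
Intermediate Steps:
$z{\left(C \right)} = 1$ ($z{\left(C \right)} = 4 \cdot \frac{1}{4} = 1$)
$D{\left(W \right)} = - W$ ($D{\left(W \right)} = W \left(-1\right) = - W$)
$w = -313$ ($w = \left(-1\right) \left(-6\right) - 319 = 6 - 319 = -313$)
$\left(z{\left(-5 \right)} - \left(23 + 8\right) \left(-12 - 37\right)\right) w = \left(1 - \left(23 + 8\right) \left(-12 - 37\right)\right) \left(-313\right) = \left(1 - 31 \left(-49\right)\right) \left(-313\right) = \left(1 - -1519\right) \left(-313\right) = \left(1 + 1519\right) \left(-313\right) = 1520 \left(-313\right) = -475760$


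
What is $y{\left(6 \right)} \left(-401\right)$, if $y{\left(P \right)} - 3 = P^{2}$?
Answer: $-15639$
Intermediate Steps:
$y{\left(P \right)} = 3 + P^{2}$
$y{\left(6 \right)} \left(-401\right) = \left(3 + 6^{2}\right) \left(-401\right) = \left(3 + 36\right) \left(-401\right) = 39 \left(-401\right) = -15639$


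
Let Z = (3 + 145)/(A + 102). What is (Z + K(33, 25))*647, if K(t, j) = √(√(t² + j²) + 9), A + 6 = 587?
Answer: 95756/683 + 647*√(9 + √1714) ≈ 4733.5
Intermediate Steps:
A = 581 (A = -6 + 587 = 581)
K(t, j) = √(9 + √(j² + t²)) (K(t, j) = √(√(j² + t²) + 9) = √(9 + √(j² + t²)))
Z = 148/683 (Z = (3 + 145)/(581 + 102) = 148/683 ≈ 0.21669)
(Z + K(33, 25))*647 = (148/683 + √(9 + √(25² + 33²)))*647 = (148/683 + √(9 + √(625 + 1089)))*647 = (148/683 + √(9 + √1714))*647 = 95756/683 + 647*√(9 + √1714)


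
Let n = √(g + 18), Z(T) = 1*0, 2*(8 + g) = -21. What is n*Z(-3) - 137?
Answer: -137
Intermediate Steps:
g = -37/2 (g = -8 + (½)*(-21) = -8 - 21/2 = -37/2 ≈ -18.500)
Z(T) = 0
n = I*√2/2 (n = √(-37/2 + 18) = √(-½) = I*√2/2 ≈ 0.70711*I)
n*Z(-3) - 137 = (I*√2/2)*0 - 137 = 0 - 137 = -137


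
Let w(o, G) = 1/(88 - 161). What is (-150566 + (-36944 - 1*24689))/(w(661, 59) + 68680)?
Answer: -5163509/1671213 ≈ -3.0897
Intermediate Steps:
w(o, G) = -1/73 (w(o, G) = 1/(-73) = -1/73)
(-150566 + (-36944 - 1*24689))/(w(661, 59) + 68680) = (-150566 + (-36944 - 1*24689))/(-1/73 + 68680) = (-150566 + (-36944 - 24689))/(5013639/73) = (-150566 - 61633)*(73/5013639) = -212199*73/5013639 = -5163509/1671213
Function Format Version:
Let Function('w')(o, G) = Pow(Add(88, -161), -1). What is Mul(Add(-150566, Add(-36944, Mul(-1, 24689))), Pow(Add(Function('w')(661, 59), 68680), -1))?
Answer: Rational(-5163509, 1671213) ≈ -3.0897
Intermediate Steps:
Function('w')(o, G) = Rational(-1, 73) (Function('w')(o, G) = Pow(-73, -1) = Rational(-1, 73))
Mul(Add(-150566, Add(-36944, Mul(-1, 24689))), Pow(Add(Function('w')(661, 59), 68680), -1)) = Mul(Add(-150566, Add(-36944, Mul(-1, 24689))), Pow(Add(Rational(-1, 73), 68680), -1)) = Mul(Add(-150566, Add(-36944, -24689)), Pow(Rational(5013639, 73), -1)) = Mul(Add(-150566, -61633), Rational(73, 5013639)) = Mul(-212199, Rational(73, 5013639)) = Rational(-5163509, 1671213)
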